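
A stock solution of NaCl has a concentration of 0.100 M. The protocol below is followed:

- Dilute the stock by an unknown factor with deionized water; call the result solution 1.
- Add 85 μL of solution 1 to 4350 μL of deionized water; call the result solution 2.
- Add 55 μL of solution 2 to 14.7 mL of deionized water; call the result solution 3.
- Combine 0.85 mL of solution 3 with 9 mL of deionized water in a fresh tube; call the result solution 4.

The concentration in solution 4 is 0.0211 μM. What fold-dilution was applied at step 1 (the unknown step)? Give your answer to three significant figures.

29.2-fold

Step 1: unknown factor x
Step 2: 85 μL + 4350 μL = 4435 μL total → factor 4435/85 = 52.176
Step 3: 55 μL + 14.7 mL = 14755 μL total → factor 14755/55 = 268.27
Step 4: 0.85 mL + 9 mL = 9.85 mL total → factor 9.85/0.85 = 11.588
Product of known-step factors = 1.6221 × 10^5
Overall factor = 0.100 M / (0.0211 μM) = 4.7393 × 10^6
x = 4.7393 × 10^6 / 1.6221 × 10^5 = 29.2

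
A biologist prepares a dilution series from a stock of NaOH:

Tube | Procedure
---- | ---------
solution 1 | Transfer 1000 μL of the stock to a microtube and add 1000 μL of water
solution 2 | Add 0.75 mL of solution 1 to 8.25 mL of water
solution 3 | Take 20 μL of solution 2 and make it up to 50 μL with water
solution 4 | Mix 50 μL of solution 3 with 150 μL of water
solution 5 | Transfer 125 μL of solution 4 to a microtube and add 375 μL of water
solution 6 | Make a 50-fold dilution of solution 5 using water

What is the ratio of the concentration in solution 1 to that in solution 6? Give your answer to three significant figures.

2.40 × 10^4

Step 1: 1000 μL + 1000 μL = 2000 μL total → factor 2000/1000 = 2
Step 2: 0.75 mL + 8.25 mL = 9 mL total → factor 9/0.75 = 12
Step 3: 20 μL brought to 50 μL → factor 50/20 = 2.5
Step 4: 50 μL + 150 μL = 200 μL total → factor 200/50 = 4
Step 5: 125 μL + 375 μL = 500 μL total → factor 500/125 = 4
Step 6: 50-fold → factor 50
Dilution factor to solution 1 = 2; to solution 6 = 48000
[solution 1]/[solution 6] = (factor to solution 6)/(factor to solution 1) = 48000/2 = 2.40 × 10^4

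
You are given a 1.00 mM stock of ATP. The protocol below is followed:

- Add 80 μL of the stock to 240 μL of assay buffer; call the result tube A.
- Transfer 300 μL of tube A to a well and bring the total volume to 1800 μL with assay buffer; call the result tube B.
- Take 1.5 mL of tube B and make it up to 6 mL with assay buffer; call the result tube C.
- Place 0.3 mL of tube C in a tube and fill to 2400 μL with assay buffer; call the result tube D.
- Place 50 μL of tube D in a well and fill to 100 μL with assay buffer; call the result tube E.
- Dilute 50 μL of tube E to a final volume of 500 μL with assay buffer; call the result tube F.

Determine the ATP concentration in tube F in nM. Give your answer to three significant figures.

65.1 nM

Step 1: 80 μL + 240 μL = 320 μL total → factor 320/80 = 4
Step 2: 300 μL brought to 1800 μL → factor 1800/300 = 6
Step 3: 1.5 mL brought to 6 mL → factor 6/1.5 = 4
Step 4: 0.3 mL brought to 2400 μL → factor 2.4/0.3 = 8
Step 5: 50 μL brought to 100 μL → factor 100/50 = 2
Step 6: 50 μL brought to 500 μL → factor 500/50 = 10
Overall dilution factor = 4 × 6 × 4 × 8 × 2 × 10 = 15360
Final = 1.00 mM / 15360 = 6.510 × 10^-5 mM = 65.1 nM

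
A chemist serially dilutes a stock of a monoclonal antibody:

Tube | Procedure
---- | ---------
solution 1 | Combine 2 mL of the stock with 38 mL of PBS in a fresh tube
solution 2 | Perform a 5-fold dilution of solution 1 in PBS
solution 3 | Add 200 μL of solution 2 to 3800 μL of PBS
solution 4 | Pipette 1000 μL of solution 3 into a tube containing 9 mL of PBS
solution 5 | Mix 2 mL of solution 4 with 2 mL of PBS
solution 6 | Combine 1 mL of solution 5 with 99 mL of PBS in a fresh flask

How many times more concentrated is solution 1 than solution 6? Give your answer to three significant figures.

Step 1: 2 mL + 38 mL = 40 mL total → factor 40/2 = 20
Step 2: 5-fold → factor 5
Step 3: 200 μL + 3800 μL = 4000 μL total → factor 4000/200 = 20
Step 4: 1000 μL + 9 mL = 10000 μL total → factor 10000/1000 = 10
Step 5: 2 mL + 2 mL = 4 mL total → factor 4/2 = 2
Step 6: 1 mL + 99 mL = 100 mL total → factor 100/1 = 100
Dilution factor to solution 1 = 20; to solution 6 = 4 × 10^6
[solution 1]/[solution 6] = (factor to solution 6)/(factor to solution 1) = 4 × 10^6/20 = 2.00 × 10^5

2.00 × 10^5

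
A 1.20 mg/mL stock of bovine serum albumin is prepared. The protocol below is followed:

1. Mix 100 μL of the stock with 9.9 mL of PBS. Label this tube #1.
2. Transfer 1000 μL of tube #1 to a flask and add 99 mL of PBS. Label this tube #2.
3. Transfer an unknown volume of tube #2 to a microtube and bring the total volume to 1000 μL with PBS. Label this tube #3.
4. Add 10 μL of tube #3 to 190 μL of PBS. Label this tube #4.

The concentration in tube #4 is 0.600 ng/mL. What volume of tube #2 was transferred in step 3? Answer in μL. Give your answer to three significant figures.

100 μL

Step 1: 100 μL + 9.9 mL = 10000 μL total → factor 10000/100 = 100
Step 2: 1000 μL + 99 mL = 1 × 10^5 μL total → factor 1 × 10^5/1000 = 100
Step 3: v brought to 1000 μL → factor = 1000 μL/v
Step 4: 10 μL + 190 μL = 200 μL total → factor 200/10 = 20
Product of known-step factors = 2 × 10^5
Overall factor = 1.20 mg/mL / (0.600 ng/mL) = 2 × 10^6
Step-3 factor = 2 × 10^6 / 2 × 10^5 = 10
v = 1000 μL / 10 = 100 μL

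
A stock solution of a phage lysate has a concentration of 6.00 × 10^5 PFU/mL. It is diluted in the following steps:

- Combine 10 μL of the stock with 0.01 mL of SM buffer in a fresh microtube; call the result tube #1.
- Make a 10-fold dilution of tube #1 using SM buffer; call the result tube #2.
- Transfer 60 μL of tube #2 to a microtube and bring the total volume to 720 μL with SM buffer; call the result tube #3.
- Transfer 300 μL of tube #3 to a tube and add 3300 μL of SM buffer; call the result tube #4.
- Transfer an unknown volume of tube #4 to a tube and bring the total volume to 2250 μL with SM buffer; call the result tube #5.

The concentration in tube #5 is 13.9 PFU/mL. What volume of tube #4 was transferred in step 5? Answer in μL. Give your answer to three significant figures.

150 μL

Step 1: 10 μL + 0.01 mL = 20 μL total → factor 20/10 = 2
Step 2: 10-fold → factor 10
Step 3: 60 μL brought to 720 μL → factor 720/60 = 12
Step 4: 300 μL + 3300 μL = 3600 μL total → factor 3600/300 = 12
Step 5: v brought to 2250 μL → factor = 2250 μL/v
Product of known-step factors = 2880
Overall factor = 6.00 × 10^5 PFU/mL / (13.9 PFU/mL) = 43165
Step-5 factor = 43165 / 2880 = 14.988
v = 2250 μL / 14.988 = 150 μL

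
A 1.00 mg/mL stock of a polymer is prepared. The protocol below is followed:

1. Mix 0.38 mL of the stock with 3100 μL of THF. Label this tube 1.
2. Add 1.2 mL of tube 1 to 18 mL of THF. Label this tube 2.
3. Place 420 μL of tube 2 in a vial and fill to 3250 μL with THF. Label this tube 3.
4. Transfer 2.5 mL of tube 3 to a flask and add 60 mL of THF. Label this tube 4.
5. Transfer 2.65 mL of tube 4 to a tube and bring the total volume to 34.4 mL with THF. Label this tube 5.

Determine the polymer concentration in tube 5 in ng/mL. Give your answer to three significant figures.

2.72 ng/mL

Step 1: 0.38 mL + 3100 μL = 3.48 mL total → factor 3.48/0.38 = 9.1579
Step 2: 1.2 mL + 18 mL = 19.2 mL total → factor 19.2/1.2 = 16
Step 3: 420 μL brought to 3250 μL → factor 3250/420 = 7.7381
Step 4: 2.5 mL + 60 mL = 62.5 mL total → factor 62.5/2.5 = 25
Step 5: 2.65 mL brought to 34.4 mL → factor 34.4/2.65 = 12.981
Overall dilution factor = 9.1579 × 16 × 7.7381 × 25 × 12.981 = 3.6796 × 10^5
Final = 1.00 mg/mL / 3.6796 × 10^5 = 2.718 × 10^-6 mg/mL = 2.72 ng/mL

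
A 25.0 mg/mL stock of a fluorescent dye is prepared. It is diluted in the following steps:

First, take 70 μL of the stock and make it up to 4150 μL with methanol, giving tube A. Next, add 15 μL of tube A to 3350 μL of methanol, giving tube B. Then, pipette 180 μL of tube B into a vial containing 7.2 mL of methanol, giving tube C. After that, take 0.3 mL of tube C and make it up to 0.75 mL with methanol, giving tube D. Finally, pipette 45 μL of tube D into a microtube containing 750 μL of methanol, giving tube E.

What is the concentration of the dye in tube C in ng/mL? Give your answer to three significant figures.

Step 1: 70 μL brought to 4150 μL → factor 4150/70 = 59.286
Step 2: 15 μL + 3350 μL = 3365 μL total → factor 3365/15 = 224.33
Step 3: 180 μL + 7.2 mL = 7380 μL total → factor 7380/180 = 41
Dilution factor through tube C = 59.286 × 224.33 × 41 = 5.4529 × 10^5
[tube C] = 25.0 mg/mL / 5.4529 × 10^5 = 4.585 × 10^-5 mg/mL = 45.8 ng/mL

45.8 ng/mL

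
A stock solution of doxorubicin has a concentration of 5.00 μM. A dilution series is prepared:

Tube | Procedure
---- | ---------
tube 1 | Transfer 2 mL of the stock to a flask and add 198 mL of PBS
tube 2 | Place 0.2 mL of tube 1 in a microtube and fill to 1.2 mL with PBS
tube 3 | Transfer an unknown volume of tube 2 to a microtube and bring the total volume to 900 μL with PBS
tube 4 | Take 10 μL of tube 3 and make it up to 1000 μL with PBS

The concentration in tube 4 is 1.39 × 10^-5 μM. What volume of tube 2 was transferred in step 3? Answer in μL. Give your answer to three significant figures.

150 μL

Step 1: 2 mL + 198 mL = 200 mL total → factor 200/2 = 100
Step 2: 0.2 mL brought to 1.2 mL → factor 1.2/0.2 = 6
Step 3: v brought to 900 μL → factor = 900 μL/v
Step 4: 10 μL brought to 1000 μL → factor 1000/10 = 100
Product of known-step factors = 60000
Overall factor = 5.00 μM / (1.39 × 10^-5 μM) = 3.5971 × 10^5
Step-3 factor = 3.5971 × 10^5 / 60000 = 5.9952
v = 900 μL / 5.9952 = 150 μL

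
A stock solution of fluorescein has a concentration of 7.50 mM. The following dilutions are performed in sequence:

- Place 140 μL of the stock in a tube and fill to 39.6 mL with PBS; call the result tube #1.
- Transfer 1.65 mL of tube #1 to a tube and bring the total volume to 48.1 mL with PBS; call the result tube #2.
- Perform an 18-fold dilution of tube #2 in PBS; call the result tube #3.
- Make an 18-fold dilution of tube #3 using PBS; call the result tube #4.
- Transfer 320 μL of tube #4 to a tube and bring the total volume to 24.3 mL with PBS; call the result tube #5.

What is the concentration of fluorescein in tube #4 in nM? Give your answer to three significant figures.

Step 1: 140 μL brought to 39.6 mL → factor 39600/140 = 282.86
Step 2: 1.65 mL brought to 48.1 mL → factor 48.1/1.65 = 29.152
Step 3: 18-fold → factor 18
Step 4: 18-fold → factor 18
Dilution factor through tube #4 = 282.86 × 29.152 × 18 × 18 = 2.6716 × 10^6
[tube #4] = 7.50 mM / 2.6716 × 10^6 = 2.807 × 10^-6 mM = 2.81 nM

2.81 nM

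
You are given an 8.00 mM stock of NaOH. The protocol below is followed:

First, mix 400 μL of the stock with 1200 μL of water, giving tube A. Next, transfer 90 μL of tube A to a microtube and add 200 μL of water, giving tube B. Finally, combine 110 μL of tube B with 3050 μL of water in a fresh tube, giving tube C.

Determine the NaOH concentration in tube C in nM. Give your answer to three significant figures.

Step 1: 400 μL + 1200 μL = 1600 μL total → factor 1600/400 = 4
Step 2: 90 μL + 200 μL = 290 μL total → factor 290/90 = 3.2222
Step 3: 110 μL + 3050 μL = 3160 μL total → factor 3160/110 = 28.727
Overall dilution factor = 4 × 3.2222 × 28.727 = 370.26
Final = 8.00 mM / 370.26 = 0.02161 mM = 2.16 × 10^4 nM

2.16 × 10^4 nM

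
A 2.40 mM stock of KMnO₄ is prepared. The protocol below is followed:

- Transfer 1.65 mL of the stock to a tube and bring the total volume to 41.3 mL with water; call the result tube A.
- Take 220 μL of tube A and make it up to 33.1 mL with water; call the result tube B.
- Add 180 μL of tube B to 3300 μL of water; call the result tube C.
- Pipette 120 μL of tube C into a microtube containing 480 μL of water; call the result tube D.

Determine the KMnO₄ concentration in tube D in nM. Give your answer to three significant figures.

Step 1: 1.65 mL brought to 41.3 mL → factor 41.3/1.65 = 25.03
Step 2: 220 μL brought to 33.1 mL → factor 33100/220 = 150.45
Step 3: 180 μL + 3300 μL = 3480 μL total → factor 3480/180 = 19.333
Step 4: 120 μL + 480 μL = 600 μL total → factor 600/120 = 5
Overall dilution factor = 25.03 × 150.45 × 19.333 × 5 = 3.6404 × 10^5
Final = 2.40 mM / 3.6404 × 10^5 = 6.593 × 10^-6 mM = 6.59 nM

6.59 nM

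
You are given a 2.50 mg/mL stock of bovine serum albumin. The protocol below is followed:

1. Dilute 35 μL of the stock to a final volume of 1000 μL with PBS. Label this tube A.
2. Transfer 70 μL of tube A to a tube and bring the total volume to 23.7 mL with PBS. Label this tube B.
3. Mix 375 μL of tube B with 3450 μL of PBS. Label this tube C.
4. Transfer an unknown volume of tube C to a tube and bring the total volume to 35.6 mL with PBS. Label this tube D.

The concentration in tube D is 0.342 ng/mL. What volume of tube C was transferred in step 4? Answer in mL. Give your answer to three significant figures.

0.481 mL

Step 1: 35 μL brought to 1000 μL → factor 1000/35 = 28.571
Step 2: 70 μL brought to 23.7 mL → factor 23700/70 = 338.57
Step 3: 375 μL + 3450 μL = 3825 μL total → factor 3825/375 = 10.2
Step 4: v brought to 35.6 mL → factor = 35.6 mL/v
Product of known-step factors = 98669
Overall factor = 2.50 mg/mL / (0.342 ng/mL) = 7.3099 × 10^6
Step-4 factor = 7.3099 × 10^6 / 98669 = 74.085
v = 35.6 mL / 74.085 = 0.481 mL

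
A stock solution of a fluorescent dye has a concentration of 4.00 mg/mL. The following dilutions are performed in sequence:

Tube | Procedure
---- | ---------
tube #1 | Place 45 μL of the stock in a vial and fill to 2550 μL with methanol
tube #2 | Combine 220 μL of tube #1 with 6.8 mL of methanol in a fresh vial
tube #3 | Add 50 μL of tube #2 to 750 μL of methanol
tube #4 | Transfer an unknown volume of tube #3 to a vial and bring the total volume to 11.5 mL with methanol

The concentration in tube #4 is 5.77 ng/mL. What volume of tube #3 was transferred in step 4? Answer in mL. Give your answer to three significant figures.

0.480 mL

Step 1: 45 μL brought to 2550 μL → factor 2550/45 = 56.667
Step 2: 220 μL + 6.8 mL = 7020 μL total → factor 7020/220 = 31.909
Step 3: 50 μL + 750 μL = 800 μL total → factor 800/50 = 16
Step 4: v brought to 11.5 mL → factor = 11.5 mL/v
Product of known-step factors = 28931
Overall factor = 4.00 mg/mL / (5.77 ng/mL) = 6.9324 × 10^5
Step-4 factor = 6.9324 × 10^5 / 28931 = 23.962
v = 11.5 mL / 23.962 = 0.480 mL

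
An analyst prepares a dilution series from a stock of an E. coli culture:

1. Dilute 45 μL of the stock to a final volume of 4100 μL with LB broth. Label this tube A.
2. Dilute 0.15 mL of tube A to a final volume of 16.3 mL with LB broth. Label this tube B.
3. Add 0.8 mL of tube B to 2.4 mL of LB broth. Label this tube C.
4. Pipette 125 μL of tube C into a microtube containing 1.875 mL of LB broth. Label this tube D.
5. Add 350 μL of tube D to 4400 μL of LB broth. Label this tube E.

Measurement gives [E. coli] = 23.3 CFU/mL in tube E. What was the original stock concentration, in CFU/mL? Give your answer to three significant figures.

Step 1: 45 μL brought to 4100 μL → factor 4100/45 = 91.111
Step 2: 0.15 mL brought to 16.3 mL → factor 16.3/0.15 = 108.67
Step 3: 0.8 mL + 2.4 mL = 3.2 mL total → factor 3.2/0.8 = 4
Step 4: 125 μL + 1.875 mL = 2000 μL total → factor 2000/125 = 16
Step 5: 350 μL + 4400 μL = 4750 μL total → factor 4750/350 = 13.571
Overall dilution factor = 91.111 × 108.67 × 4 × 16 × 13.571 = 8.5995 × 10^6
Stock = 23.3 CFU/mL × 8.5995 × 10^6 = 2.00 × 10^8 CFU/mL

2.00 × 10^8 CFU/mL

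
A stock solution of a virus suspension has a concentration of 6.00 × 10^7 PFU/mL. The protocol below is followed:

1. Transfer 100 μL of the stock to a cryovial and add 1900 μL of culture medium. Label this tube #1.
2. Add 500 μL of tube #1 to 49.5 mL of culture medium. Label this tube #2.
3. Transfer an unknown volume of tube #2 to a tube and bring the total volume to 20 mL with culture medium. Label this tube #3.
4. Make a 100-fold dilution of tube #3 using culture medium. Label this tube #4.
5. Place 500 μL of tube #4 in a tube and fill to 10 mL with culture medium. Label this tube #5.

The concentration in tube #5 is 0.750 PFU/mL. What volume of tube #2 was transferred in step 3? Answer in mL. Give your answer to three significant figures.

Step 1: 100 μL + 1900 μL = 2000 μL total → factor 2000/100 = 20
Step 2: 500 μL + 49.5 mL = 50000 μL total → factor 50000/500 = 100
Step 3: v brought to 20 mL → factor = 20 mL/v
Step 4: 100-fold → factor 100
Step 5: 500 μL brought to 10 mL → factor 10000/500 = 20
Product of known-step factors = 4 × 10^6
Overall factor = 6.00 × 10^7 PFU/mL / (0.750 PFU/mL) = 8 × 10^7
Step-3 factor = 8 × 10^7 / 4 × 10^6 = 20
v = 20 mL / 20 = 1.00 mL

1.00 mL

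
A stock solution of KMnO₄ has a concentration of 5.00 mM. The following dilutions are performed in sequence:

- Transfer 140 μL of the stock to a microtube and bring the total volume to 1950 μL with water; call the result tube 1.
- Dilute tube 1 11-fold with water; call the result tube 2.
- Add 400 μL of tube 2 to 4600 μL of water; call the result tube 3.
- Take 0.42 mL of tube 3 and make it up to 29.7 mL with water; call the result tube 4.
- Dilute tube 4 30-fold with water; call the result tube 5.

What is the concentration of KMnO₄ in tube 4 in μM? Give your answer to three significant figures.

Step 1: 140 μL brought to 1950 μL → factor 1950/140 = 13.929
Step 2: 11-fold → factor 11
Step 3: 400 μL + 4600 μL = 5000 μL total → factor 5000/400 = 12.5
Step 4: 0.42 mL brought to 29.7 mL → factor 29.7/0.42 = 70.714
Dilution factor through tube 4 = 13.929 × 11 × 12.5 × 70.714 = 1.3543 × 10^5
[tube 4] = 5.00 mM / 1.3543 × 10^5 = 3.692 × 10^-5 mM = 0.0369 μM

0.0369 μM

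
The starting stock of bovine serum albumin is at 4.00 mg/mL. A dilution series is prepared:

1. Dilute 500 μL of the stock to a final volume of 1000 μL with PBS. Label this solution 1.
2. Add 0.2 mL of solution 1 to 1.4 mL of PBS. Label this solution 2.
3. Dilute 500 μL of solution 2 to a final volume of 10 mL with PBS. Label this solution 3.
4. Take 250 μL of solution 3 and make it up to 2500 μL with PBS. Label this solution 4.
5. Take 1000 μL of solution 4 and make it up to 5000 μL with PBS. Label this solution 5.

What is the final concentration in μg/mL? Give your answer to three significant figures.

Step 1: 500 μL brought to 1000 μL → factor 1000/500 = 2
Step 2: 0.2 mL + 1.4 mL = 1.6 mL total → factor 1.6/0.2 = 8
Step 3: 500 μL brought to 10 mL → factor 10000/500 = 20
Step 4: 250 μL brought to 2500 μL → factor 2500/250 = 10
Step 5: 1000 μL brought to 5000 μL → factor 5000/1000 = 5
Overall dilution factor = 2 × 8 × 20 × 10 × 5 = 16000
Final = 4.00 mg/mL / 16000 = 0.0002500 mg/mL = 0.250 μg/mL

0.250 μg/mL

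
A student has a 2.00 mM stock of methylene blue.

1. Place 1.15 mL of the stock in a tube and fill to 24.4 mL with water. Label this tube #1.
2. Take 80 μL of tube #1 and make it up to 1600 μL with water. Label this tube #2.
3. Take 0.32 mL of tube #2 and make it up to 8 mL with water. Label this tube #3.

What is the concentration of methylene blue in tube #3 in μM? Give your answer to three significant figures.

0.189 μM

Step 1: 1.15 mL brought to 24.4 mL → factor 24.4/1.15 = 21.217
Step 2: 80 μL brought to 1600 μL → factor 1600/80 = 20
Step 3: 0.32 mL brought to 8 mL → factor 8/0.32 = 25
Overall dilution factor = 21.217 × 20 × 25 = 10609
Final = 2.00 mM / 10609 = 0.0001885 mM = 0.189 μM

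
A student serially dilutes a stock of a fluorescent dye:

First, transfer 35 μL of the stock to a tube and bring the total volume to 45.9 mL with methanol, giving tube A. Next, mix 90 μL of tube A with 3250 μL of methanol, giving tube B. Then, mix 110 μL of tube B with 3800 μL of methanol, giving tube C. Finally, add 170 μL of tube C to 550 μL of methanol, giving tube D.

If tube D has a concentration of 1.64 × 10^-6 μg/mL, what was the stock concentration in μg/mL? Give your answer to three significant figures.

12.0 μg/mL

Step 1: 35 μL brought to 45.9 mL → factor 45900/35 = 1311.4
Step 2: 90 μL + 3250 μL = 3340 μL total → factor 3340/90 = 37.111
Step 3: 110 μL + 3800 μL = 3910 μL total → factor 3910/110 = 35.545
Step 4: 170 μL + 550 μL = 720 μL total → factor 720/170 = 4.2353
Overall dilution factor = 1311.4 × 37.111 × 35.545 × 4.2353 = 7.3268 × 10^6
Stock = 1.64 × 10^-6 μg/mL × 7.3268 × 10^6 = 12.0 μg/mL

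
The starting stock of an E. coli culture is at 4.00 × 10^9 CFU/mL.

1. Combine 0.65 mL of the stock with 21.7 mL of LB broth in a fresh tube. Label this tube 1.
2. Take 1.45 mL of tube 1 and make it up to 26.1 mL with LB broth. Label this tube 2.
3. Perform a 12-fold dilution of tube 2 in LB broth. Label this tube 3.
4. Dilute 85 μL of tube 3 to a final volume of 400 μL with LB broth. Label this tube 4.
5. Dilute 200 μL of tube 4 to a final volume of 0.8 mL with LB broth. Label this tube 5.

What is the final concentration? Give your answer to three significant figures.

2.86 × 10^4 CFU/mL

Step 1: 0.65 mL + 21.7 mL = 22.35 mL total → factor 22.35/0.65 = 34.385
Step 2: 1.45 mL brought to 26.1 mL → factor 26.1/1.45 = 18
Step 3: 12-fold → factor 12
Step 4: 85 μL brought to 400 μL → factor 400/85 = 4.7059
Step 5: 200 μL brought to 0.8 mL → factor 800/200 = 4
Overall dilution factor = 34.385 × 18 × 12 × 4.7059 × 4 = 1.398 × 10^5
Final = 4.00 × 10^9 CFU/mL / 1.398 × 10^5 = 2.86 × 10^4 CFU/mL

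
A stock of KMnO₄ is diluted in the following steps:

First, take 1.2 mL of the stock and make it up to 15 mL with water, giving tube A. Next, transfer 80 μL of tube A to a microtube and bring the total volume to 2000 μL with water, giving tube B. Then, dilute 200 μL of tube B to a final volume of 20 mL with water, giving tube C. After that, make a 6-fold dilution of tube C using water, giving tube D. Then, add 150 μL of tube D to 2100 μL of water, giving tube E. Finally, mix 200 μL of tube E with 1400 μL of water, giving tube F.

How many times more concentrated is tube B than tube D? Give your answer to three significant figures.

Step 1: 1.2 mL brought to 15 mL → factor 15/1.2 = 12.5
Step 2: 80 μL brought to 2000 μL → factor 2000/80 = 25
Step 3: 200 μL brought to 20 mL → factor 20000/200 = 100
Step 4: 6-fold → factor 6
Dilution factor to tube B = 312.5; to tube D = 1.875 × 10^5
[tube B]/[tube D] = (factor to tube D)/(factor to tube B) = 1.875 × 10^5/312.5 = 600

600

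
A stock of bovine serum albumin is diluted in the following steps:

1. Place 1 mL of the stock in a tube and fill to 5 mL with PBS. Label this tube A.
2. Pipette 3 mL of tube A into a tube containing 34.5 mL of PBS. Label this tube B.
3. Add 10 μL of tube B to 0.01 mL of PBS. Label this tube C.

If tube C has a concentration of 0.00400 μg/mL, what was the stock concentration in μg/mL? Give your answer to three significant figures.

Step 1: 1 mL brought to 5 mL → factor 5/1 = 5
Step 2: 3 mL + 34.5 mL = 37.5 mL total → factor 37.5/3 = 12.5
Step 3: 10 μL + 0.01 mL = 20 μL total → factor 20/10 = 2
Overall dilution factor = 5 × 12.5 × 2 = 125
Stock = 0.00400 μg/mL × 125 = 0.500 μg/mL

0.500 μg/mL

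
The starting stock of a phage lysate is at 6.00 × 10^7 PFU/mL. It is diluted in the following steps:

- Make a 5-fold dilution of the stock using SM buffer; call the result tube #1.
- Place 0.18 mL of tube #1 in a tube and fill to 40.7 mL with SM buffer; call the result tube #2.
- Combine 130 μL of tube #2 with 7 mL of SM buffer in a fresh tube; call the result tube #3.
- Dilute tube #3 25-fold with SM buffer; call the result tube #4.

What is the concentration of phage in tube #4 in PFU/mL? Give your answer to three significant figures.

Step 1: 5-fold → factor 5
Step 2: 0.18 mL brought to 40.7 mL → factor 40.7/0.18 = 226.11
Step 3: 130 μL + 7 mL = 7130 μL total → factor 7130/130 = 54.846
Step 4: 25-fold → factor 25
Overall dilution factor = 5 × 226.11 × 54.846 × 25 = 1.5502 × 10^6
Final = 6.00 × 10^7 PFU/mL / 1.5502 × 10^6 = 38.7 PFU/mL

38.7 PFU/mL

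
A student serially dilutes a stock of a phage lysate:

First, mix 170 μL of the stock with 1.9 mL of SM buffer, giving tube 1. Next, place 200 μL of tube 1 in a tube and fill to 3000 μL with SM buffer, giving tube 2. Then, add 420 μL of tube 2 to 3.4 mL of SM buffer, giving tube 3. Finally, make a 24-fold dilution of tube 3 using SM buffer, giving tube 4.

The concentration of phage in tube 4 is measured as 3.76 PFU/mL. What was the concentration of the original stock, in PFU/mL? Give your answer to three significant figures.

Step 1: 170 μL + 1.9 mL = 2070 μL total → factor 2070/170 = 12.176
Step 2: 200 μL brought to 3000 μL → factor 3000/200 = 15
Step 3: 420 μL + 3.4 mL = 3820 μL total → factor 3820/420 = 9.0952
Step 4: 24-fold → factor 24
Overall dilution factor = 12.176 × 15 × 9.0952 × 24 = 39869
Stock = 3.76 PFU/mL × 39869 = 1.50 × 10^5 PFU/mL

1.50 × 10^5 PFU/mL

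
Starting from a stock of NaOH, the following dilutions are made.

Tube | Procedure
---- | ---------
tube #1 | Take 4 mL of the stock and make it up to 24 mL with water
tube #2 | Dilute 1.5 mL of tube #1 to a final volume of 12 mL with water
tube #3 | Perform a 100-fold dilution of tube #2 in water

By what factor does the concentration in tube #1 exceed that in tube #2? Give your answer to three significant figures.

Step 1: 4 mL brought to 24 mL → factor 24/4 = 6
Step 2: 1.5 mL brought to 12 mL → factor 12/1.5 = 8
Dilution factor to tube #1 = 6; to tube #2 = 48
[tube #1]/[tube #2] = (factor to tube #2)/(factor to tube #1) = 48/6 = 8.00

8.00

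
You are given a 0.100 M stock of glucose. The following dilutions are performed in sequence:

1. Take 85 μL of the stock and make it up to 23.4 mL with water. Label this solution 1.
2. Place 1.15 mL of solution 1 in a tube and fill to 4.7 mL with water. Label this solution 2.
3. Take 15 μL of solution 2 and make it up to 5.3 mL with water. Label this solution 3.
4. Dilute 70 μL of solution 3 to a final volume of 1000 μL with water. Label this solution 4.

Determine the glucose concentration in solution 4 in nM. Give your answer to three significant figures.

Step 1: 85 μL brought to 23.4 mL → factor 23400/85 = 275.29
Step 2: 1.15 mL brought to 4.7 mL → factor 4.7/1.15 = 4.087
Step 3: 15 μL brought to 5.3 mL → factor 5300/15 = 353.33
Step 4: 70 μL brought to 1000 μL → factor 1000/70 = 14.286
Overall dilution factor = 275.29 × 4.087 × 353.33 × 14.286 = 5.6792 × 10^6
Final = 0.100 M / 5.6792 × 10^6 = 1.761 × 10^-8 M = 17.6 nM

17.6 nM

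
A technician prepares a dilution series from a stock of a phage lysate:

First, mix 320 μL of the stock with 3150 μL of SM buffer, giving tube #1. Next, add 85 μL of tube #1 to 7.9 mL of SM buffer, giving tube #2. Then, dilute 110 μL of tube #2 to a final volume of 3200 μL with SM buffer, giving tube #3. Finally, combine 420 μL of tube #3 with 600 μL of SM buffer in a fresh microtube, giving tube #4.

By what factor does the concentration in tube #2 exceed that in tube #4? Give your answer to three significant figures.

Step 1: 320 μL + 3150 μL = 3470 μL total → factor 3470/320 = 10.844
Step 2: 85 μL + 7.9 mL = 7985 μL total → factor 7985/85 = 93.941
Step 3: 110 μL brought to 3200 μL → factor 3200/110 = 29.091
Step 4: 420 μL + 600 μL = 1020 μL total → factor 1020/420 = 2.4286
Dilution factor to tube #2 = 1018.7; to tube #4 = 71969
[tube #2]/[tube #4] = (factor to tube #4)/(factor to tube #2) = 71969/1018.7 = 70.6

70.6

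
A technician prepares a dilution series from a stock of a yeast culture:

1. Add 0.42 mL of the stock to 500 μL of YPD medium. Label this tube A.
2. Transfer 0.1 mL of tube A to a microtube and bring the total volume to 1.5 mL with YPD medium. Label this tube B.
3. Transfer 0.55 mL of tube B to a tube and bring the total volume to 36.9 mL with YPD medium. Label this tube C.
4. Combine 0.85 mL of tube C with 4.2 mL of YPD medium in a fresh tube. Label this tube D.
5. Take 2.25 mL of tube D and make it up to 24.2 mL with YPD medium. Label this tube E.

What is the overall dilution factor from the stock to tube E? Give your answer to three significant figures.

Step 1: 0.42 mL + 500 μL = 0.92 mL total → factor 0.92/0.42 = 2.1905
Step 2: 0.1 mL brought to 1.5 mL → factor 1.5/0.1 = 15
Step 3: 0.55 mL brought to 36.9 mL → factor 36.9/0.55 = 67.091
Step 4: 0.85 mL + 4.2 mL = 5.05 mL total → factor 5.05/0.85 = 5.9412
Step 5: 2.25 mL brought to 24.2 mL → factor 24.2/2.25 = 10.756
Overall dilution factor = 2.1905 × 15 × 67.091 × 5.9412 × 10.756 = 1.4086 × 10^5

1.41 × 10^5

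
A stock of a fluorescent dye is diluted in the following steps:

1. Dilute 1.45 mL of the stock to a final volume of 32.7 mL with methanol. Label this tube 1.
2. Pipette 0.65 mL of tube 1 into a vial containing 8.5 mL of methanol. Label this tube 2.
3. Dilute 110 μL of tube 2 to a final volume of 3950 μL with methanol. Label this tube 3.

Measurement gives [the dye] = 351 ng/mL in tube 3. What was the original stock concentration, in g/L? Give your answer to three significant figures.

Step 1: 1.45 mL brought to 32.7 mL → factor 32.7/1.45 = 22.552
Step 2: 0.65 mL + 8.5 mL = 9.15 mL total → factor 9.15/0.65 = 14.077
Step 3: 110 μL brought to 3950 μL → factor 3950/110 = 35.909
Overall dilution factor = 22.552 × 14.077 × 35.909 = 11400
Stock = 351 ng/mL × 11400 = 4.001 × 10^6 ng/mL = 4.00 g/L

4.00 g/L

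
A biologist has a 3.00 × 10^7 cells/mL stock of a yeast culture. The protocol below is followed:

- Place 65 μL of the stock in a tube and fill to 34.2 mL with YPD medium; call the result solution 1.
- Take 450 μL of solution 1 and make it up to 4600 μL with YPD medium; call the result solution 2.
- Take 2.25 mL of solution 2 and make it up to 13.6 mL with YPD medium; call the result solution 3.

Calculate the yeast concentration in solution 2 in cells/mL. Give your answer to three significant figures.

5.58 × 10^3 cells/mL

Step 1: 65 μL brought to 34.2 mL → factor 34200/65 = 526.15
Step 2: 450 μL brought to 4600 μL → factor 4600/450 = 10.222
Dilution factor through solution 2 = 526.15 × 10.222 = 5378.5
[solution 2] = 3.00 × 10^7 cells/mL / 5378.5 = 5.58 × 10^3 cells/mL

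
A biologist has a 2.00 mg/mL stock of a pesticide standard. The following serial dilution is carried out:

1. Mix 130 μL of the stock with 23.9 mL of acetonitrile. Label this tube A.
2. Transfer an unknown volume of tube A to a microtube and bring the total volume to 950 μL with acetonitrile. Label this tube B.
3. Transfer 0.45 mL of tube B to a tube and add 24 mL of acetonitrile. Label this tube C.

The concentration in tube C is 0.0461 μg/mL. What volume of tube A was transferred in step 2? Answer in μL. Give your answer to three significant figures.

Step 1: 130 μL + 23.9 mL = 24030 μL total → factor 24030/130 = 184.85
Step 2: v brought to 950 μL → factor = 950 μL/v
Step 3: 0.45 mL + 24 mL = 24.45 mL total → factor 24.45/0.45 = 54.333
Product of known-step factors = 10043
Overall factor = 2.00 mg/mL / (0.0461 μg/mL) = 43384
Step-2 factor = 43384 / 10043 = 4.3197
v = 950 μL / 4.3197 = 220 μL

220 μL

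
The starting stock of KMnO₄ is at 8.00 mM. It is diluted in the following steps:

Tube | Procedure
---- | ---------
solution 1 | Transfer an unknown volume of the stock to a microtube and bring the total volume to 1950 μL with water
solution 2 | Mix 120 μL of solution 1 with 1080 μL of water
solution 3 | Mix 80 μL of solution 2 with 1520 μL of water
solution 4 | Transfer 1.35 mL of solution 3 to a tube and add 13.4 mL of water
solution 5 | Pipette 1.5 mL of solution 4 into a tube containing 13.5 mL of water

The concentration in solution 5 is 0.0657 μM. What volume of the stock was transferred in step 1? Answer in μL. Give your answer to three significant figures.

Step 1: v brought to 1950 μL → factor = 1950 μL/v
Step 2: 120 μL + 1080 μL = 1200 μL total → factor 1200/120 = 10
Step 3: 80 μL + 1520 μL = 1600 μL total → factor 1600/80 = 20
Step 4: 1.35 mL + 13.4 mL = 14.75 mL total → factor 14.75/1.35 = 10.926
Step 5: 1.5 mL + 13.5 mL = 15 mL total → factor 15/1.5 = 10
Product of known-step factors = 21852
Overall factor = 8.00 mM / (0.0657 μM) = 1.2177 × 10^5
Step-1 factor = 1.2177 × 10^5 / 21852 = 5.5723
v = 1950 μL / 5.5723 = 350 μL

350 μL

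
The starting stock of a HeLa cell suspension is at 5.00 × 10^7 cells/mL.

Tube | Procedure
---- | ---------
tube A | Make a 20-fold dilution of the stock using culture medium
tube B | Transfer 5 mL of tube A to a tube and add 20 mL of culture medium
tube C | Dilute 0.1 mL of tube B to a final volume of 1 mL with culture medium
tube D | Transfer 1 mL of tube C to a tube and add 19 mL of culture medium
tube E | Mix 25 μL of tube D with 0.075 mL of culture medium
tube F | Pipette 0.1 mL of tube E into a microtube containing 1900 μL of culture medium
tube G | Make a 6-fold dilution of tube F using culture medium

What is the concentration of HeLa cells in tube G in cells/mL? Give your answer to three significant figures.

Step 1: 20-fold → factor 20
Step 2: 5 mL + 20 mL = 25 mL total → factor 25/5 = 5
Step 3: 0.1 mL brought to 1 mL → factor 1/0.1 = 10
Step 4: 1 mL + 19 mL = 20 mL total → factor 20/1 = 20
Step 5: 25 μL + 0.075 mL = 100 μL total → factor 100/25 = 4
Step 6: 0.1 mL + 1900 μL = 2 mL total → factor 2/0.1 = 20
Step 7: 6-fold → factor 6
Overall dilution factor = 20 × 5 × 10 × 20 × 4 × 20 × 6 = 9.6 × 10^6
Final = 5.00 × 10^7 cells/mL / 9.6 × 10^6 = 5.21 cells/mL

5.21 cells/mL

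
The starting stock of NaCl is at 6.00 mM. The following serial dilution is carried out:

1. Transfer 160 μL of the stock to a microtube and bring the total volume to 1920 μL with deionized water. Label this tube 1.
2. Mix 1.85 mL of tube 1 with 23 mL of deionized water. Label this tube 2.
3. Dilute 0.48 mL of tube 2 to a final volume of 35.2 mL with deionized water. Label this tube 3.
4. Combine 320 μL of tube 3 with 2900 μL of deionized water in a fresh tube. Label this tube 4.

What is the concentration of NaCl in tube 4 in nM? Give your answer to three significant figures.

50.4 nM

Step 1: 160 μL brought to 1920 μL → factor 1920/160 = 12
Step 2: 1.85 mL + 23 mL = 24.85 mL total → factor 24.85/1.85 = 13.432
Step 3: 0.48 mL brought to 35.2 mL → factor 35.2/0.48 = 73.333
Step 4: 320 μL + 2900 μL = 3220 μL total → factor 3220/320 = 10.062
Overall dilution factor = 12 × 13.432 × 73.333 × 10.062 = 1.1894 × 10^5
Final = 6.00 mM / 1.1894 × 10^5 = 5.044 × 10^-5 mM = 50.4 nM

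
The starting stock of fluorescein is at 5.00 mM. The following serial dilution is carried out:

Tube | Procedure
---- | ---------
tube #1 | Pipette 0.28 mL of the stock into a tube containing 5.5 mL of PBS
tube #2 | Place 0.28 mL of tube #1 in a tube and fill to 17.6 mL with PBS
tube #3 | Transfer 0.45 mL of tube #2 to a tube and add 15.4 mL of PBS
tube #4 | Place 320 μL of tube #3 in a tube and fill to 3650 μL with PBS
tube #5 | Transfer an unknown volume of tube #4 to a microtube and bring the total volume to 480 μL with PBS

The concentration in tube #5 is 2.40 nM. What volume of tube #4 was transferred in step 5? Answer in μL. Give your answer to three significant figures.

120 μL

Step 1: 0.28 mL + 5.5 mL = 5.78 mL total → factor 5.78/0.28 = 20.643
Step 2: 0.28 mL brought to 17.6 mL → factor 17.6/0.28 = 62.857
Step 3: 0.45 mL + 15.4 mL = 15.85 mL total → factor 15.85/0.45 = 35.222
Step 4: 320 μL brought to 3650 μL → factor 3650/320 = 11.406
Step 5: v brought to 480 μL → factor = 480 μL/v
Product of known-step factors = 5.213 × 10^5
Overall factor = 5.00 mM / (2.40 nM) = 2.0833 × 10^6
Step-5 factor = 2.0833 × 10^6 / 5.213 × 10^5 = 3.9965
v = 480 μL / 3.9965 = 120 μL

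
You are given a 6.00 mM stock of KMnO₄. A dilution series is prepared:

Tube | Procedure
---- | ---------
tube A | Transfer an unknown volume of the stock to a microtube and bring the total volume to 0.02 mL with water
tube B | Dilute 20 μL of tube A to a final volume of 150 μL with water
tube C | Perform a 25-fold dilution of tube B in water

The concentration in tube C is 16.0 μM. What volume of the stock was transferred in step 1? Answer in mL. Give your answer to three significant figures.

Step 1: v brought to 0.02 mL → factor = 0.02 mL/v
Step 2: 20 μL brought to 150 μL → factor 150/20 = 7.5
Step 3: 25-fold → factor 25
Product of known-step factors = 187.5
Overall factor = 6.00 mM / (16.0 μM) = 375
Step-1 factor = 375 / 187.5 = 2
v = 0.02 mL / 2 = 0.0100 mL

0.0100 mL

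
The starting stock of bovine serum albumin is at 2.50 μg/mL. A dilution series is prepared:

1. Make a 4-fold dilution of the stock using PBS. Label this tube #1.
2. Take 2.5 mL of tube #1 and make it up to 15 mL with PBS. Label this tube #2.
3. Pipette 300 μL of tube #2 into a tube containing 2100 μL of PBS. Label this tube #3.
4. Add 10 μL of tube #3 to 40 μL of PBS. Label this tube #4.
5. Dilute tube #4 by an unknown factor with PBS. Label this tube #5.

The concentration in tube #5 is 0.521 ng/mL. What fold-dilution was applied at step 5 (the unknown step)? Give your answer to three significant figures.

5.00-fold

Step 1: 4-fold → factor 4
Step 2: 2.5 mL brought to 15 mL → factor 15/2.5 = 6
Step 3: 300 μL + 2100 μL = 2400 μL total → factor 2400/300 = 8
Step 4: 10 μL + 40 μL = 50 μL total → factor 50/10 = 5
Step 5: unknown factor x
Product of known-step factors = 960
Overall factor = 2.50 μg/mL / (0.521 ng/mL) = 4798.5
x = 4798.5 / 960 = 5.00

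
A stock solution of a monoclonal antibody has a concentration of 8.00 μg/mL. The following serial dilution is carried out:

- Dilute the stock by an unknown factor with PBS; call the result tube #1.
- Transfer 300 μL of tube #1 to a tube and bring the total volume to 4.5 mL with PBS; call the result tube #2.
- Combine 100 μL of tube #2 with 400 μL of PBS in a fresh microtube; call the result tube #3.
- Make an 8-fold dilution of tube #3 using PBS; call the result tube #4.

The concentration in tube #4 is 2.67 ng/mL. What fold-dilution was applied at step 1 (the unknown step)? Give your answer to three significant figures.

Step 1: unknown factor x
Step 2: 300 μL brought to 4.5 mL → factor 4500/300 = 15
Step 3: 100 μL + 400 μL = 500 μL total → factor 500/100 = 5
Step 4: 8-fold → factor 8
Product of known-step factors = 600
Overall factor = 8.00 μg/mL / (2.67 ng/mL) = 2996.3
x = 2996.3 / 600 = 4.99

4.99-fold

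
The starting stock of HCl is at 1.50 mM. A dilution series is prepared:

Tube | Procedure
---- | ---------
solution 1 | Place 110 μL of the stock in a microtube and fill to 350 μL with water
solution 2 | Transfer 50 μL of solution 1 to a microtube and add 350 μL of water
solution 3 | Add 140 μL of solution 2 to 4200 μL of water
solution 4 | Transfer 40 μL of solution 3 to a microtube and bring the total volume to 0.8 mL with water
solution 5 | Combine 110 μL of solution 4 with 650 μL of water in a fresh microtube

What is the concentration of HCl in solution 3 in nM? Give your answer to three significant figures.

Step 1: 110 μL brought to 350 μL → factor 350/110 = 3.1818
Step 2: 50 μL + 350 μL = 400 μL total → factor 400/50 = 8
Step 3: 140 μL + 4200 μL = 4340 μL total → factor 4340/140 = 31
Dilution factor through solution 3 = 3.1818 × 8 × 31 = 789.09
[solution 3] = 1.50 mM / 789.09 = 0.001901 mM = 1.90 × 10^3 nM

1.90 × 10^3 nM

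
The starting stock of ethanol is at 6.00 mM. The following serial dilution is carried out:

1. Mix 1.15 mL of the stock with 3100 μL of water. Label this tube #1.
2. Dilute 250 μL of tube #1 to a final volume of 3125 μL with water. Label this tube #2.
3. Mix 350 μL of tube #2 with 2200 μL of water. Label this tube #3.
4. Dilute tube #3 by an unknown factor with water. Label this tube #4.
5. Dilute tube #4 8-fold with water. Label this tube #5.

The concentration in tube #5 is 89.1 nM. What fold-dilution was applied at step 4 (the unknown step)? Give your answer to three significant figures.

Step 1: 1.15 mL + 3100 μL = 4.25 mL total → factor 4.25/1.15 = 3.6957
Step 2: 250 μL brought to 3125 μL → factor 3125/250 = 12.5
Step 3: 350 μL + 2200 μL = 2550 μL total → factor 2550/350 = 7.2857
Step 4: unknown factor x
Step 5: 8-fold → factor 8
Product of known-step factors = 2692.5
Overall factor = 6.00 mM / (89.1 nM) = 67340
x = 67340 / 2692.5 = 25.0

25.0-fold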